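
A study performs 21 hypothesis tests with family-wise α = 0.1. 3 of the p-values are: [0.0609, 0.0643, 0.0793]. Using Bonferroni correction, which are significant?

Bonferroni α = 0.1/21 = 0.00476. None of the given p-values are significant.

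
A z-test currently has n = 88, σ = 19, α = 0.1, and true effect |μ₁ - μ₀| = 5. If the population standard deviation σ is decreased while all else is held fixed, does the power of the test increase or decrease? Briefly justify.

Power increases: a smaller σ shrinks the standard error σ/√n, moving the sampling distribution under H₁ further from the critical value.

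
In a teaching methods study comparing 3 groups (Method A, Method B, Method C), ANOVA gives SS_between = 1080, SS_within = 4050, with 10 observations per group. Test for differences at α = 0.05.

df_between = 2, df_within = 27. F = MS_between/MS_within = 540.0/150.0 = 3.6. F_crit ≈ 3.354. Reject H₀. At least one mean differs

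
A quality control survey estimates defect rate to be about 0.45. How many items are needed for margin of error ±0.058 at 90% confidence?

n = z²p(1-p)/E² = 1.645²×0.45×0.55/0.058² = 199.1 → n = 200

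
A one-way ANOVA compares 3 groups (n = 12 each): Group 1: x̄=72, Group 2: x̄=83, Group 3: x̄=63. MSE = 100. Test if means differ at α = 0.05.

Grand mean = 72.67. SS_between = 2408.0, MS_between = 1204.0. F = 12.04, F_crit ≈ 3.285. Reject H₀.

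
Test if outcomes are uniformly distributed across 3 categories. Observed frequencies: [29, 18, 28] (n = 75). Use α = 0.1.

Expected = 25 each. χ² = Σ(O-E)²/E = 2.96. df = 2, critical value = 4.605. Fail to reject H₀.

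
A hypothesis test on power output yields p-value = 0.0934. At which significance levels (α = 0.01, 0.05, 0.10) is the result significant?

p = 0.0934. Significant at: α = 0.1.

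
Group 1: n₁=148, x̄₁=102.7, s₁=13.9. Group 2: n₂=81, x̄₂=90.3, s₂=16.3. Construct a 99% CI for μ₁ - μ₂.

Difference = 12.4. SE = √(13.9²/148 + 16.3²/81) = 2.141. CI = (6.88, 17.92)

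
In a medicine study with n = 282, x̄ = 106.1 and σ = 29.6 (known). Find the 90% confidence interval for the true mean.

CI = x̄ ± z*(σ/√n) = 106.1 ± 1.645(29.6/√282) = 106.1 ± 2.9 = (103.2, 109.0)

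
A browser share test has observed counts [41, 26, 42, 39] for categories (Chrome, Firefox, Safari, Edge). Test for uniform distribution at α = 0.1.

Expected = 37 each. χ² = Σ(O-E)²/E = 4.486. df = 3, critical value = 6.251. Fail to reject H₀.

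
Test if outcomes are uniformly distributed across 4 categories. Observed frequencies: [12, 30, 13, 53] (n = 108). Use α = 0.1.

Expected = 27 each. χ² = Σ(O-E)²/E = 40.963. df = 3, critical value = 6.251. Reject H₀.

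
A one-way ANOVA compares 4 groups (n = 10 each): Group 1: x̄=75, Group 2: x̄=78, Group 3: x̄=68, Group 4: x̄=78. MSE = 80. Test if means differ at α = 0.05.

Grand mean = 74.75. SS_between = 667.5, MS_between = 222.5. F = 2.781, F_crit ≈ 2.866. Fail to reject H₀.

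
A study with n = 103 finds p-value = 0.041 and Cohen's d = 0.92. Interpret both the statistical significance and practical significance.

Statistically significant (p = 0.041 < 0.05). Cohen's d = 0.92 indicates a large effect size. Both statistical and practical significance should be considered.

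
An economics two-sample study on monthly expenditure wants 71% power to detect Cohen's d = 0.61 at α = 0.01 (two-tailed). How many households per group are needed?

z_{α/2} = 2.576, z_β = Φ⁻¹(0.71) = 0.553. For medium effect (d = 0.61): n per group = 2(z_{α/2} + z_β)²/d² = 2(2.576 + 0.553)²/0.61² = 52.6 → 53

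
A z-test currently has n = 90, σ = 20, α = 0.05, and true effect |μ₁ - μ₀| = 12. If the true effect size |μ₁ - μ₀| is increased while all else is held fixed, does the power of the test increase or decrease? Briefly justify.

Power increases: a larger true effect increases the non-centrality λ = |μ₁ - μ₀|/(σ/√n).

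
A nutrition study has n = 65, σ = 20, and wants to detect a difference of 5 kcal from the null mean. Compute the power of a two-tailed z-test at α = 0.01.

SE = σ/√n = 20/√65 = 2.481. Non-centrality λ = d/SE = 5/2.481 = 2.016. Power ≈ Φ(λ - z_{α/2}) = Φ(2.016 - 2.576) = Φ(-0.56) = 0.288.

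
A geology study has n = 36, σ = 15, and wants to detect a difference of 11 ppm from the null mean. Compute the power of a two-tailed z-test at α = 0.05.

SE = σ/√n = 15/√36 = 2.5. Non-centrality λ = d/SE = 11/2.5 = 4.4. Power ≈ Φ(λ - z_{α/2}) = Φ(4.4 - 1.96) = Φ(2.44) = 0.993.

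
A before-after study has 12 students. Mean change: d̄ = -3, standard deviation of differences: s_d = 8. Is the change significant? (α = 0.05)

t = d̄/(s_d/√n) = -3/(8/√12) = -1.299. df = 11, critical t = ±2.201. Fail to reject H₀.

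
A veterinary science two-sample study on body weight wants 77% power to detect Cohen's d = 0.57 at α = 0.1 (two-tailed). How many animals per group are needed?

z_{α/2} = 1.645, z_β = Φ⁻¹(0.77) = 0.739. For medium effect (d = 0.57): n per group = 2(z_{α/2} + z_β)²/d² = 2(1.645 + 0.739)²/0.57² = 35.0 → 35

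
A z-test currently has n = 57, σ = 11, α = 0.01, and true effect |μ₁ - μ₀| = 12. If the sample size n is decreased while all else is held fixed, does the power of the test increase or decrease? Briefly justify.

Power decreases: a smaller n inflates the standard error σ/√n, pulling the sampling distribution under H₁ back toward the critical value.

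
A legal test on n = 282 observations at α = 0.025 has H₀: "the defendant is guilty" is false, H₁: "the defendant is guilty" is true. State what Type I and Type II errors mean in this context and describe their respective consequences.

Type I (false positive): concluding that the defendant is guilty when it is not — convicting an innocent person. Type II (false negative): failing to conclude that the defendant is guilty when it is — acquitting a guilty person. Which is costlier depends on domain priorities and is a judgement call rather than a statistical fact.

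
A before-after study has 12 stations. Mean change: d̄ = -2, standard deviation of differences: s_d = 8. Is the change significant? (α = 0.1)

t = d̄/(s_d/√n) = -2/(8/√12) = -0.866. df = 11, critical t = ±1.796. Fail to reject H₀.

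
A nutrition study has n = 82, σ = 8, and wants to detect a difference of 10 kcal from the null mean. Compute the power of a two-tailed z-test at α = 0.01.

SE = σ/√n = 8/√82 = 0.883. Non-centrality λ = d/SE = 10/0.883 = 11.319. Power ≈ Φ(λ - z_{α/2}) = Φ(11.319 - 2.576) = Φ(8.743) = 1.0.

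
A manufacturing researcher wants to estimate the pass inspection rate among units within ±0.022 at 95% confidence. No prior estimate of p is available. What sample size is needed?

Conservative approach: use p = 0.5 (maximizes p(1-p) = 0.25). n = z²(0.25)/E² = 1.96²×0.25/0.022² = 1984.3 → n = 1985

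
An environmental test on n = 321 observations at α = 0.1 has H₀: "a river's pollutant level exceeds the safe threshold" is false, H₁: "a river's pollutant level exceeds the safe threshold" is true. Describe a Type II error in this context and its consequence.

Type II error: failing to reject H₀ when it is false — concluding that a river's pollutant level exceeds the safe threshold is not supported when in fact it is. Consequence: allowing unsafe pollution to continue.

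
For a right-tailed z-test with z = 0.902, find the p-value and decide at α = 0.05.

p = P(Z > 0.902) = 1 - Φ(0.902) ≈ 0.1835. Since p ≥ 0.05, fail to reject H₀ (not significant) at α = 0.05.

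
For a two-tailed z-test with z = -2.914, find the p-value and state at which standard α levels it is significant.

p = 2·P(Z > |-2.914|) = 2·(1 - Φ(2.914)) ≈ 0.0036. Significant at α = 0.1; Significant at α = 0.05; Significant at α = 0.01.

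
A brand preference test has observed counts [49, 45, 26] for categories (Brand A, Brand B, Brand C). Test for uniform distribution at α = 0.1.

Expected = 40 each. χ² = Σ(O-E)²/E = 7.55. df = 2, critical value = 4.605. Reject H₀.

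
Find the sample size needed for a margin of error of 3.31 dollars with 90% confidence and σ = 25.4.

n = (z*σ/E)² = (1.645×25.4/3.31)² = 159.3 → n = 160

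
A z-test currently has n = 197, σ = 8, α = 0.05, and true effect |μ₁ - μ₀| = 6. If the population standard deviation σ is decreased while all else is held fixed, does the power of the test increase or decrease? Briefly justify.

Power increases: a smaller σ shrinks the standard error σ/√n, moving the sampling distribution under H₁ further from the critical value.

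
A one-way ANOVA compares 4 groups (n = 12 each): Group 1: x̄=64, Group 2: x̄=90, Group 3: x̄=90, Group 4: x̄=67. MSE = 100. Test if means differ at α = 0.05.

Grand mean = 77.75. SS_between = 7257.0, MS_between = 2419.0. F = 24.19, F_crit ≈ 2.816. Reject H₀.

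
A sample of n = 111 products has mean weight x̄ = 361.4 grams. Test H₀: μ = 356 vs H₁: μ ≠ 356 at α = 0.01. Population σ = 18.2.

z = (x̄ - μ₀)/(σ/√n) = (361.4 - 356)/(18.2/√111) = 3.126. Critical value: ±2.576. Since |3.126| > 2.576, Reject H₀.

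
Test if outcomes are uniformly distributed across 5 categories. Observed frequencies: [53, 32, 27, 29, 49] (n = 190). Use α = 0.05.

Expected = 38 each. χ² = Σ(O-E)²/E = 15.368. df = 4, critical value = 9.488. Reject H₀.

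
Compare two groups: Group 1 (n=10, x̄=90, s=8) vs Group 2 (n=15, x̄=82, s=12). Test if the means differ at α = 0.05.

Pooled sp = 10.62. t = 1.846, df = 23. Critical t = ±2.069. Fail to reject H₀.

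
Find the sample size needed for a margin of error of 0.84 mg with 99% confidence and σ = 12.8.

n = (z*σ/E)² = (2.576×12.8/0.84)² = 1540.8 → n = 1541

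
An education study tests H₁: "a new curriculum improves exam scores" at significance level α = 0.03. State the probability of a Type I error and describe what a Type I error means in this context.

P(Type I error) = α = 0.03. A Type I error is rejecting H₀ when H₀ is actually true (false positive) — here, concluding that a new curriculum improves exam scores when in fact this is not the case. Consequence: adopting a curriculum that gives no real benefit — disruption for nothing.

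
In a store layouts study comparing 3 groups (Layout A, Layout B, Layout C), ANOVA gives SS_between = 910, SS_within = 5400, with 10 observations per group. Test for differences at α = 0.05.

df_between = 2, df_within = 27. F = MS_between/MS_within = 455.0/200.0 = 2.275. F_crit ≈ 3.354. Fail to reject H₀.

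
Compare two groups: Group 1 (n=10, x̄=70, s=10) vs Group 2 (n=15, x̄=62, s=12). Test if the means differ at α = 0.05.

Pooled sp = 11.26. t = 1.74, df = 23. Critical t = ±2.069. Fail to reject H₀.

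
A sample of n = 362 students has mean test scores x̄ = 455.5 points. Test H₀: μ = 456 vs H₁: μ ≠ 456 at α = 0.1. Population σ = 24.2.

z = (x̄ - μ₀)/(σ/√n) = (455.5 - 456)/(24.2/√362) = -0.393. Critical value: ±1.645. Since |-0.393| ≤ 1.645, Fail to reject H₀.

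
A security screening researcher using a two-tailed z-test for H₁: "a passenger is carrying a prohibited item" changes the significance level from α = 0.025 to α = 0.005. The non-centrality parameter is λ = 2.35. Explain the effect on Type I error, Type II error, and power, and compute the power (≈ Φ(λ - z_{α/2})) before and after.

Decreasing α from 0.025 to 0.005:
• Type I error rate decreases (α is the Type I rate by definition).
• Critical value moves from z_{α/2} = 2.241 to 2.807, so power = Φ(λ - z_{α/2}) goes from Φ(2.35 - 2.241) = 0.543 to Φ(2.35 - 2.807) = 0.324.
• Type II error rate β = 1 - power therefore increases (0.457 → 0.676).
Appropriate when false positives are costly — here, detaining an innocent passenger — delay and inconvenience.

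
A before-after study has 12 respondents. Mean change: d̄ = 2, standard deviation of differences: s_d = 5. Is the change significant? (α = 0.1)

t = d̄/(s_d/√n) = 2/(5/√12) = 1.386. df = 11, critical t = ±1.796. Fail to reject H₀.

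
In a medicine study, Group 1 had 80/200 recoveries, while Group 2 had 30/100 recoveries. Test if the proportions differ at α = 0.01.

p̂₁ = 0.4, p̂₂ = 0.3, pooled p̂ = 0.367. z = 1.694. Critical: ±2.576. Fail to reject H₀.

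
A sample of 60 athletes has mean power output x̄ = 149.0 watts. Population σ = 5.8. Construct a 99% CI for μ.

CI = x̄ ± z*(σ/√n) = 149.0 ± 2.576(5.8/√60) = 149.0 ± 1.93 = (147.07, 150.93)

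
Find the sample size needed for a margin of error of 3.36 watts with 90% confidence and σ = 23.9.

n = (z*σ/E)² = (1.645×23.9/3.36)² = 136.9 → n = 137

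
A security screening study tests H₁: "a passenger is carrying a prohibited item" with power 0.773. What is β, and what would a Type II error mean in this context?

β = 1 - power = 1 - 0.773 = 0.227. A Type II error is failing to reject H₀ when H₀ is false (false negative) — here, failing to conclude that a passenger is carrying a prohibited item when in fact it is true. Consequence: letting a prohibited item through — security breach.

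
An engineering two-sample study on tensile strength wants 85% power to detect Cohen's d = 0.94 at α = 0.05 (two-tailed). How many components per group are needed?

z_{α/2} = 1.96, z_β = Φ⁻¹(0.85) = 1.036. For large effect (d = 0.94): n per group = 2(z_{α/2} + z_β)²/d² = 2(1.96 + 1.036)²/0.94² = 20.3 → 21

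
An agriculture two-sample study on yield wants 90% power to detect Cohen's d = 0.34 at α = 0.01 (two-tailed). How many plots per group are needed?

z_{α/2} = 2.576, z_β = Φ⁻¹(0.9) = 1.282. For small effect (d = 0.34): n per group = 2(z_{α/2} + z_β)²/d² = 2(2.576 + 1.282)²/0.34² = 257.5 → 258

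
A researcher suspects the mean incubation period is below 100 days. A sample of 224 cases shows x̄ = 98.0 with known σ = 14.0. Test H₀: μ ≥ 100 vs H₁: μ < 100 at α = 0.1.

z = -2.138. Critical value: -1.28. Reject H₀.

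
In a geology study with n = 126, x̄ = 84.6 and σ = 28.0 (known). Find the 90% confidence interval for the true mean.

CI = x̄ ± z*(σ/√n) = 84.6 ± 1.645(28.0/√126) = 84.6 ± 4.1 = (80.5, 88.7)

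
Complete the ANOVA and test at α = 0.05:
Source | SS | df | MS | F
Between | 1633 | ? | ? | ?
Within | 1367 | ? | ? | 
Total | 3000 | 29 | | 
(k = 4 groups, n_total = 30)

df_between = 3, df_within = 26. MS_between = 544.33, MS_within = 52.58. F = 10.353, F_crit ≈ 2.975. Reject H₀.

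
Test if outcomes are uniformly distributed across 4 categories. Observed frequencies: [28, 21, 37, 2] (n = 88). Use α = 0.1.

Expected = 22 each. χ² = Σ(O-E)²/E = 30.091. df = 3, critical value = 6.251. Reject H₀.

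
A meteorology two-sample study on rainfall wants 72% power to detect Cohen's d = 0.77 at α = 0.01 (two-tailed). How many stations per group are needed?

z_{α/2} = 2.576, z_β = Φ⁻¹(0.72) = 0.583. For medium effect (d = 0.77): n per group = 2(z_{α/2} + z_β)²/d² = 2(2.576 + 0.583)²/0.77² = 33.7 → 34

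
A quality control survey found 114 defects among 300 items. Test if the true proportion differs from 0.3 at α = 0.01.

p̂ = 0.38, p₀ = 0.3. z = (p̂ - p₀)/√(p₀(1-p₀)/n) = 3.024. Critical: ±2.576. Reject H₀.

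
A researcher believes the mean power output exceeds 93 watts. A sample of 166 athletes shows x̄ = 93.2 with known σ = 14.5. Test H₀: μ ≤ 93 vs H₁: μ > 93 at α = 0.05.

z = 0.178. Critical value: 1.645. Fail to reject H₀.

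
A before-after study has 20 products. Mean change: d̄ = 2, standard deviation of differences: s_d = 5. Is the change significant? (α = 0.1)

t = d̄/(s_d/√n) = 2/(5/√20) = 1.789. df = 19, critical t = ±1.729. Reject H₀.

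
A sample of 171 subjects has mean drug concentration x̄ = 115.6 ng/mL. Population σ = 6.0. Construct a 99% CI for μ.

CI = x̄ ± z*(σ/√n) = 115.6 ± 2.576(6.0/√171) = 115.6 ± 1.18 = (114.42, 116.78)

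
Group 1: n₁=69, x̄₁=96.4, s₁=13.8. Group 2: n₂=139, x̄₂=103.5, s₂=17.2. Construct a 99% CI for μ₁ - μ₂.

Difference = -7.1. SE = √(13.8²/69 + 17.2²/139) = 2.211. CI = (-12.8, -1.4)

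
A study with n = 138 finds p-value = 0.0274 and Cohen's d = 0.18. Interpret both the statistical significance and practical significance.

Statistically significant (p = 0.0274 < 0.05). Cohen's d = 0.18 indicates a very small effect size. Both statistical and practical significance should be considered.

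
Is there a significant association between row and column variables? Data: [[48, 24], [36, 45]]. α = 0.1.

χ² = 7.602. df = 1, critical = 2.706. Reject H₀. Variables are dependent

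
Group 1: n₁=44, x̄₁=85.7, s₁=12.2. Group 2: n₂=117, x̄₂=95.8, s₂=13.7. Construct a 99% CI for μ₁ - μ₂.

Difference = -10.1. SE = √(12.2²/44 + 13.7²/117) = 2.233. CI = (-15.85, -4.35)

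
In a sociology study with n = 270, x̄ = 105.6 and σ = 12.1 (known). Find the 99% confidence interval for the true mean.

CI = x̄ ± z*(σ/√n) = 105.6 ± 2.576(12.1/√270) = 105.6 ± 1.9 = (103.7, 107.5)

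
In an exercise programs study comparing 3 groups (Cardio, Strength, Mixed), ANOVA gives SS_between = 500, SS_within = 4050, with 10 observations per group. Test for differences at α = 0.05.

df_between = 2, df_within = 27. F = MS_between/MS_within = 250.0/150.0 = 1.667. F_crit ≈ 3.354. Fail to reject H₀.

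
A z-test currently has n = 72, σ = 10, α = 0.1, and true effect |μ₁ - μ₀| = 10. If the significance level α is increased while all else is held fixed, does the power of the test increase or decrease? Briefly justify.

Power increases: a larger α lowers the critical value, so more of the H₁ sampling distribution falls in the rejection region.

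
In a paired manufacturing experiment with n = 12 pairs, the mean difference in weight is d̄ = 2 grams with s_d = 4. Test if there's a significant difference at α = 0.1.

t = d̄/(s_d/√n) = 2/(4/√12) = 1.732. df = 11, critical t = ±1.796. Fail to reject H₀.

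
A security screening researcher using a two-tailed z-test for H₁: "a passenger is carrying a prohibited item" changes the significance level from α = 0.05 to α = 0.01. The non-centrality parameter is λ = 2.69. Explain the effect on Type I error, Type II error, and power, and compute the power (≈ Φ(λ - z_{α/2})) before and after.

Decreasing α from 0.05 to 0.01:
• Type I error rate decreases (α is the Type I rate by definition).
• Critical value moves from z_{α/2} = 1.96 to 2.576, so power = Φ(λ - z_{α/2}) goes from Φ(2.69 - 1.96) = 0.767 to Φ(2.69 - 2.576) = 0.545.
• Type II error rate β = 1 - power therefore increases (0.233 → 0.455).
Appropriate when false positives are costly — here, detaining an innocent passenger — delay and inconvenience.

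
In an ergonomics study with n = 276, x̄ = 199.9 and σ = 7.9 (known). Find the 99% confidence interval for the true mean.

CI = x̄ ± z*(σ/√n) = 199.9 ± 2.576(7.9/√276) = 199.9 ± 1.22 = (198.68, 201.12)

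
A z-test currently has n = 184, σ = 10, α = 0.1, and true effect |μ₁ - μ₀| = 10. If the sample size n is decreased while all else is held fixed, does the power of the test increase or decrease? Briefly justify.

Power decreases: a smaller n inflates the standard error σ/√n, pulling the sampling distribution under H₁ back toward the critical value.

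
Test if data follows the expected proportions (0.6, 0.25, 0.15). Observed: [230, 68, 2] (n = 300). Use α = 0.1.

Expected: [180.0, 75.0, 45.0]. χ² = 55.631. df = 2, critical = 4.605. Reject H₀.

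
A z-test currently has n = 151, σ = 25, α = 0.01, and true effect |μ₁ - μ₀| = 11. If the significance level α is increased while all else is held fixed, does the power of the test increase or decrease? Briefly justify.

Power increases: a larger α lowers the critical value, so more of the H₁ sampling distribution falls in the rejection region.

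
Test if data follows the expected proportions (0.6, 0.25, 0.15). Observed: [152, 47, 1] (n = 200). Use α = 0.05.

Expected: [120.0, 50.0, 30.0]. χ² = 36.747. df = 2, critical = 5.991. Reject H₀.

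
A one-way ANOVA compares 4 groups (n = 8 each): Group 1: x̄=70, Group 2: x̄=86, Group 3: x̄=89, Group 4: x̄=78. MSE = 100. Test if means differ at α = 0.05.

Grand mean = 80.75. SS_between = 1750.0, MS_between = 583.33. F = 5.833, F_crit ≈ 2.947. Reject H₀.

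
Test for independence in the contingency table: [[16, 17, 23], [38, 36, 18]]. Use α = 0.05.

χ² = 8.107. df = 2, critical = 5.991. Reject H₀. Variables are dependent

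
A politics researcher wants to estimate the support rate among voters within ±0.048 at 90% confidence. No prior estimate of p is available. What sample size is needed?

Conservative approach: use p = 0.5 (maximizes p(1-p) = 0.25). n = z²(0.25)/E² = 1.645²×0.25/0.048² = 293.6 → n = 294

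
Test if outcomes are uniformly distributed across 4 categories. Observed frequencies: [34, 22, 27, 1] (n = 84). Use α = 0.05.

Expected = 21 each. χ² = Σ(O-E)²/E = 28.857. df = 3, critical value = 7.815. Reject H₀.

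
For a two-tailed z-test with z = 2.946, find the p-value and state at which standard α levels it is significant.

p = 2·P(Z > |2.946|) = 2·(1 - Φ(2.946)) ≈ 0.0032. Significant at α = 0.1; Significant at α = 0.05; Significant at α = 0.01.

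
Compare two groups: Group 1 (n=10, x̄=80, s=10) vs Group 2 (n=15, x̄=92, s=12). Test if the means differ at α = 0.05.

Pooled sp = 11.26. t = -2.611, df = 23. Critical t = ±2.069. Reject H₀.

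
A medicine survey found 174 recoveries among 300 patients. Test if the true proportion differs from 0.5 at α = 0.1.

p̂ = 0.58, p₀ = 0.5. z = (p̂ - p₀)/√(p₀(1-p₀)/n) = 2.771. Critical: ±1.645. Reject H₀.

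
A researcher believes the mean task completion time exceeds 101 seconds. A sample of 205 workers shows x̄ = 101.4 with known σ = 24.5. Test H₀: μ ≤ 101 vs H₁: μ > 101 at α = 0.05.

z = 0.234. Critical value: 1.645. Fail to reject H₀.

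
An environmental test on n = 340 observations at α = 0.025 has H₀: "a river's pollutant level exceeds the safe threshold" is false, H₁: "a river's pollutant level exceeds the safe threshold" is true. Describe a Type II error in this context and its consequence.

Type II error: failing to reject H₀ when it is false — concluding that a river's pollutant level exceeds the safe threshold is not supported when in fact it is. Consequence: allowing unsafe pollution to continue.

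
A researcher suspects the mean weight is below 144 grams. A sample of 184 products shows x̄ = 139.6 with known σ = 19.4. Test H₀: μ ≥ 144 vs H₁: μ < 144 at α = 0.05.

z = -3.077. Critical value: -1.645. Reject H₀.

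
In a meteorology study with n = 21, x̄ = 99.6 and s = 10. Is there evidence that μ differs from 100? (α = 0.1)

t = (x̄ - μ₀)/(s/√n) = (99.6 - 100)/(10/√21) = -0.183. df = 20, critical t = ±1.725. Fail to reject H₀.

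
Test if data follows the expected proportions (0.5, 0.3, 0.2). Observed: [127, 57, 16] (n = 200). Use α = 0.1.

Expected: [100.0, 60.0, 40.0]. χ² = 21.84. df = 2, critical = 4.605. Reject H₀.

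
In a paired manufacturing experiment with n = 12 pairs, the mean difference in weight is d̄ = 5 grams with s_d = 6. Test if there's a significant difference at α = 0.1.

t = d̄/(s_d/√n) = 5/(6/√12) = 2.887. df = 11, critical t = ±1.796. Reject H₀.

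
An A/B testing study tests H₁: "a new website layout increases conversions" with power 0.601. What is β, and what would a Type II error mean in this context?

β = 1 - power = 1 - 0.601 = 0.399. A Type II error is failing to reject H₀ when H₀ is false (false negative) — here, failing to conclude that a new website layout increases conversions when in fact it is true. Consequence: discarding a layout that would have improved conversions — lost revenue.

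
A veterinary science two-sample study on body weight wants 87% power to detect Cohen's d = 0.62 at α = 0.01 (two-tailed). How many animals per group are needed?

z_{α/2} = 2.576, z_β = Φ⁻¹(0.87) = 1.126. For medium effect (d = 0.62): n per group = 2(z_{α/2} + z_β)²/d² = 2(2.576 + 1.126)²/0.62² = 71.3 → 72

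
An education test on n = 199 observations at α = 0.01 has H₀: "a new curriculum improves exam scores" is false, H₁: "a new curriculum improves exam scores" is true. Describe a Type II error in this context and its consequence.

Type II error: failing to reject H₀ when it is false — concluding that a new curriculum improves exam scores is not supported when in fact it is. Consequence: keeping the old curriculum when the new one would have helped students.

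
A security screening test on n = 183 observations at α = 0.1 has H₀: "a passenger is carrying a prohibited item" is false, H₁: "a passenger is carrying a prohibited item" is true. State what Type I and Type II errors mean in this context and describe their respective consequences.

Type I (false positive): concluding that a passenger is carrying a prohibited item when it is not — detaining an innocent passenger — delay and inconvenience. Type II (false negative): failing to conclude that a passenger is carrying a prohibited item when it is — letting a prohibited item through — security breach. Which is costlier depends on domain priorities and is a judgement call rather than a statistical fact.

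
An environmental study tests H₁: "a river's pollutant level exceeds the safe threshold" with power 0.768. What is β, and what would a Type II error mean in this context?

β = 1 - power = 1 - 0.768 = 0.232. A Type II error is failing to reject H₀ when H₀ is false (false negative) — here, failing to conclude that a river's pollutant level exceeds the safe threshold when in fact it is true. Consequence: allowing unsafe pollution to continue.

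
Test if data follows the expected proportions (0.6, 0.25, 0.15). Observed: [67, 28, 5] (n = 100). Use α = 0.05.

Expected: [60.0, 25.0, 15.0]. χ² = 7.843. df = 2, critical = 5.991. Reject H₀.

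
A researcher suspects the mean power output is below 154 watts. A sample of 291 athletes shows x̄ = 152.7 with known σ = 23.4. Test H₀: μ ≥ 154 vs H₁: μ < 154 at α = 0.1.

z = -0.948. Critical value: -1.28. Fail to reject H₀.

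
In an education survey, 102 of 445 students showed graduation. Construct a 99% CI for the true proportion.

p̂ = 0.229. CI = p̂ ± z*√(p̂(1-p̂)/n) = (0.178, 0.281)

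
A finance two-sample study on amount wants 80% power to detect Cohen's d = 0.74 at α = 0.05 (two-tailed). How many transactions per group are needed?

z_{α/2} = 1.96, z_β = Φ⁻¹(0.8) = 0.842. For medium effect (d = 0.74): n per group = 2(z_{α/2} + z_β)²/d² = 2(1.96 + 0.842)²/0.74² = 28.7 → 29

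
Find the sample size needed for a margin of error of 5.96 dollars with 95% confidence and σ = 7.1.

n = (z*σ/E)² = (1.96×7.1/5.96)² = 5.5 → n = 6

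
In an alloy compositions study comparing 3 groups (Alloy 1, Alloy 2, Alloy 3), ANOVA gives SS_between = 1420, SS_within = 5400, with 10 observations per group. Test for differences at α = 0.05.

df_between = 2, df_within = 27. F = MS_between/MS_within = 710.0/200.0 = 3.55. F_crit ≈ 3.354. Reject H₀. At least one mean differs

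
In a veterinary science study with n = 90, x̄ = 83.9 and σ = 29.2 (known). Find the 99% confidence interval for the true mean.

CI = x̄ ± z*(σ/√n) = 83.9 ± 2.576(29.2/√90) = 83.9 ± 7.93 = (75.97, 91.83)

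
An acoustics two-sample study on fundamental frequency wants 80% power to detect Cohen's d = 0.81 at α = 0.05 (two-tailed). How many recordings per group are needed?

z_{α/2} = 1.96, z_β = Φ⁻¹(0.8) = 0.842. For large effect (d = 0.81): n per group = 2(z_{α/2} + z_β)²/d² = 2(1.96 + 0.842)²/0.81² = 23.9 → 24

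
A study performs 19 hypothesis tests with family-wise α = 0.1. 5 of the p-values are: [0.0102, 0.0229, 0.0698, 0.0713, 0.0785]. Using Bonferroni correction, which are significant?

Bonferroni α = 0.1/19 = 0.00526. None of the given p-values are significant.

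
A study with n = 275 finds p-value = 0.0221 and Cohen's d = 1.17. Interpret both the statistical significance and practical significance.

Statistically significant (p = 0.0221 < 0.05). Cohen's d = 1.17 indicates a large effect size. Both statistical and practical significance should be considered.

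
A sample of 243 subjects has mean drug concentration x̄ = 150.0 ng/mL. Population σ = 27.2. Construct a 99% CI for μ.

CI = x̄ ± z*(σ/√n) = 150.0 ± 2.576(27.2/√243) = 150.0 ± 4.49 = (145.51, 154.49)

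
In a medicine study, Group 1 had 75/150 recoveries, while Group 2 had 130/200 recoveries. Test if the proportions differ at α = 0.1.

p̂₁ = 0.5, p̂₂ = 0.65, pooled p̂ = 0.586. z = -2.819. Critical: ±1.645. Reject H₀.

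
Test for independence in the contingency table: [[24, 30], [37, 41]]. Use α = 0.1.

χ² = 0.115. df = 1, critical = 2.706. Fail to reject H₀. No evidence of dependence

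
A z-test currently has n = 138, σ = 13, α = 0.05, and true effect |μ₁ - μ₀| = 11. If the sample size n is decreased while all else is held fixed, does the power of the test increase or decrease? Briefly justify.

Power decreases: a smaller n inflates the standard error σ/√n, pulling the sampling distribution under H₁ back toward the critical value.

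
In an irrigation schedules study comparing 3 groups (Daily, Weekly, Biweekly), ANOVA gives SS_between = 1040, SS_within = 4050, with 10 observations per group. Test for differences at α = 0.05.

df_between = 2, df_within = 27. F = MS_between/MS_within = 520.0/150.0 = 3.467. F_crit ≈ 3.354. Reject H₀. At least one mean differs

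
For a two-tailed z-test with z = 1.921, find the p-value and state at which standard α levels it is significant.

p = 2·P(Z > |1.921|) = 2·(1 - Φ(1.921)) ≈ 0.0547. Significant at α = 0.1.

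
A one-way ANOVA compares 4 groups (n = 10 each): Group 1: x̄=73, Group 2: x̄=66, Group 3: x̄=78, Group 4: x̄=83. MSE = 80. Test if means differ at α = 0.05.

Grand mean = 75.0. SS_between = 1580.0, MS_between = 526.67. F = 6.583, F_crit ≈ 2.866. Reject H₀.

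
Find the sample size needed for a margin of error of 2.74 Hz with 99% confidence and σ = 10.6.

n = (z*σ/E)² = (2.576×10.6/2.74)² = 99.3 → n = 100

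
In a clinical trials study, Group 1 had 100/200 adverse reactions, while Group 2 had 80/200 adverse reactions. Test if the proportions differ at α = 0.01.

p̂₁ = 0.5, p̂₂ = 0.4, pooled p̂ = 0.45. z = 2.01. Critical: ±2.576. Fail to reject H₀.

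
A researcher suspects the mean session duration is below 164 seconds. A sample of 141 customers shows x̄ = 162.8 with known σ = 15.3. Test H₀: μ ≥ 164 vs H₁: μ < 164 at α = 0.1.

z = -0.931. Critical value: -1.28. Fail to reject H₀.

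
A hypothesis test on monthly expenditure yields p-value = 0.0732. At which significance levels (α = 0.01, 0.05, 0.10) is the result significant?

p = 0.0732. Significant at: α = 0.1.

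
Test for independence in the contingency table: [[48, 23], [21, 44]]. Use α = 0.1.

χ² = 16.916. df = 1, critical = 2.706. Reject H₀. Variables are dependent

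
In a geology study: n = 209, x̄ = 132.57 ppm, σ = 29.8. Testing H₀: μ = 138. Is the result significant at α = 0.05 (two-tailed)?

z = (132.57 - 138)/(29.8/√209) = -2.634. Since |z| > 1.96, significant at α = 0.05.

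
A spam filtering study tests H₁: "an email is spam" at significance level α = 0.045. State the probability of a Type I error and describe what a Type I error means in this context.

P(Type I error) = α = 0.045. A Type I error is rejecting H₀ when H₀ is actually true (false positive) — here, concluding that an email is spam when in fact this is not the case. Consequence: a legitimate email is sent to the spam folder and the user misses it.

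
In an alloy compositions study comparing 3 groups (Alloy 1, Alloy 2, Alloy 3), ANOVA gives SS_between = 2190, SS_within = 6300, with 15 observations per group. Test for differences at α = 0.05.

df_between = 2, df_within = 42. F = MS_between/MS_within = 1095.0/150.0 = 7.3. F_crit ≈ 3.22. Reject H₀. At least one mean differs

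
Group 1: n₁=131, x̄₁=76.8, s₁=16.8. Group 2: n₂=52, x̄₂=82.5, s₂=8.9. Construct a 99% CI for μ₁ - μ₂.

Difference = -5.7. SE = √(16.8²/131 + 8.9²/52) = 1.918. CI = (-10.64, -0.76)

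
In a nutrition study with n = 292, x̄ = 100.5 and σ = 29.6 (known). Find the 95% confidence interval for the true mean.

CI = x̄ ± z*(σ/√n) = 100.5 ± 1.96(29.6/√292) = 100.5 ± 3.4 = (97.1, 103.9)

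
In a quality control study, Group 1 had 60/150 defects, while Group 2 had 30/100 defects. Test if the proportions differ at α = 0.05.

p̂₁ = 0.4, p̂₂ = 0.3, pooled p̂ = 0.36. z = 1.614. Critical: ±1.96. Fail to reject H₀.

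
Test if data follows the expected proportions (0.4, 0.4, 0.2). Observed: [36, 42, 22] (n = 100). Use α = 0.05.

Expected: [40.0, 40.0, 20.0]. χ² = 0.7. df = 2, critical = 5.991. Fail to reject H₀.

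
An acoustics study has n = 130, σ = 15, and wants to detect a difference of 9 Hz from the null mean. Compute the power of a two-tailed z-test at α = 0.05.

SE = σ/√n = 15/√130 = 1.316. Non-centrality λ = d/SE = 9/1.316 = 6.841. Power ≈ Φ(λ - z_{α/2}) = Φ(6.841 - 1.96) = Φ(4.881) = 1.0.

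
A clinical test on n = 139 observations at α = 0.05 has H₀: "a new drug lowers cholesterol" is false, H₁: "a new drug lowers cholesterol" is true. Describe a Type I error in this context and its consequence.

Type I error: rejecting H₀ when it is true — concluding that a new drug lowers cholesterol when in fact it is not. Consequence: approving an ineffective drug — patients take a useless medication and may skip effective alternatives.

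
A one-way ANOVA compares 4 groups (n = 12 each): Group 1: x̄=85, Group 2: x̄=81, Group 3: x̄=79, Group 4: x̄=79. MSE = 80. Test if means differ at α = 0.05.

Grand mean = 81.0. SS_between = 288.0, MS_between = 96.0. F = 1.2, F_crit ≈ 2.816. Fail to reject H₀.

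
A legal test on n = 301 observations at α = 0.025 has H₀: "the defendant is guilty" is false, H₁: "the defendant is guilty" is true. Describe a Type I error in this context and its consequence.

Type I error: rejecting H₀ when it is true — concluding that the defendant is guilty when in fact it is not. Consequence: convicting an innocent person.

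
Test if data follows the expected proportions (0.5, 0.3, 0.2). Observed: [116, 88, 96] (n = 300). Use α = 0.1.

Expected: [150.0, 90.0, 60.0]. χ² = 29.351. df = 2, critical = 4.605. Reject H₀.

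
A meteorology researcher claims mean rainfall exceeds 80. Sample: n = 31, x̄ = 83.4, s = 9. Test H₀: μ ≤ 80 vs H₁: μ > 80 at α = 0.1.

t = (83.4 - 80)/(9/√31) = 2.103, df = 30. Critical t = 1.31. Reject H₀.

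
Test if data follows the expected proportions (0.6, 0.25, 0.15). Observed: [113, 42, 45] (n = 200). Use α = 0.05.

Expected: [120.0, 50.0, 30.0]. χ² = 9.188. df = 2, critical = 5.991. Reject H₀.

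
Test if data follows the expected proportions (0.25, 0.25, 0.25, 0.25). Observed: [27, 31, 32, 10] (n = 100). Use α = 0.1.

Expected: [25.0, 25.0, 25.0, 25.0]. χ² = 12.56. df = 3, critical = 6.251. Reject H₀.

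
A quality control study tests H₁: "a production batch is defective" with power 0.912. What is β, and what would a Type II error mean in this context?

β = 1 - power = 1 - 0.912 = 0.088. A Type II error is failing to reject H₀ when H₀ is false (false negative) — here, failing to conclude that a production batch is defective when in fact it is true. Consequence: shipping a defective batch — faulty products reach customers.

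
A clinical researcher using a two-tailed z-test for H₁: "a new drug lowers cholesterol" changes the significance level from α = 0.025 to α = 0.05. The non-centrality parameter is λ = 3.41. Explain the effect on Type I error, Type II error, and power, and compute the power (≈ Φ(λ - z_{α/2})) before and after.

Increasing α from 0.025 to 0.05:
• Type I error rate increases (α is the Type I rate by definition).
• Critical value moves from z_{α/2} = 2.241 to 1.96, so power = Φ(λ - z_{α/2}) goes from Φ(3.41 - 2.241) = 0.879 to Φ(3.41 - 1.96) = 0.926.
• Type II error rate β = 1 - power therefore decreases (0.121 → 0.074).
Appropriate when false negatives are costly — here, shelving an effective drug — patients miss out on a treatment that would have helped.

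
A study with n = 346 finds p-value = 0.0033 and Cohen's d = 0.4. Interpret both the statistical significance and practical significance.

Statistically significant (p = 0.0033 < 0.05). Cohen's d = 0.4 indicates a small effect size. Both statistical and practical significance should be considered.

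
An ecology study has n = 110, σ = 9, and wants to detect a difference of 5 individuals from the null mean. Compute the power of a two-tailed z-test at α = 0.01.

SE = σ/√n = 9/√110 = 0.858. Non-centrality λ = d/SE = 5/0.858 = 5.827. Power ≈ Φ(λ - z_{α/2}) = Φ(5.827 - 2.576) = Φ(3.251) = 0.999.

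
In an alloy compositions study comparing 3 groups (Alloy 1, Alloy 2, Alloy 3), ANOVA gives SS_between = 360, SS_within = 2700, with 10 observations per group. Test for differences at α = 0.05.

df_between = 2, df_within = 27. F = MS_between/MS_within = 180.0/100.0 = 1.8. F_crit ≈ 3.354. Fail to reject H₀.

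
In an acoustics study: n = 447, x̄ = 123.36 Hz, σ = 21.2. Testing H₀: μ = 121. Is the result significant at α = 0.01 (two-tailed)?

z = (123.36 - 121)/(21.2/√447) = 2.354. Since |z| ≤ 2.576, not significant at α = 0.01.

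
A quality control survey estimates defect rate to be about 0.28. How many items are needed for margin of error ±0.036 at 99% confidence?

n = z²p(1-p)/E² = 2.576²×0.28×0.72/0.036² = 1032.2 → n = 1033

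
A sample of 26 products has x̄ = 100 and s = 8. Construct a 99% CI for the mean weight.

CI = x̄ ± t*(s/√n) = 100 ± 2.787(8/√26) = (95.63, 104.37)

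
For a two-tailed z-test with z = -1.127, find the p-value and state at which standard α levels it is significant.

p = 2·P(Z > |-1.127|) = 2·(1 - Φ(1.127)) ≈ 0.2597. Not significant at any standard level.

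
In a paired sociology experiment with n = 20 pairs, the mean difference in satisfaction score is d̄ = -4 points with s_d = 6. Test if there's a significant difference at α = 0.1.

t = d̄/(s_d/√n) = -4/(6/√20) = -2.981. df = 19, critical t = ±1.729. Reject H₀.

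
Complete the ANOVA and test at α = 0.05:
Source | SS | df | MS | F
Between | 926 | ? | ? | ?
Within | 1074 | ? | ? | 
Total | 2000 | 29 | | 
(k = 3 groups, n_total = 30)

df_between = 2, df_within = 27. MS_between = 463.0, MS_within = 39.78. F = 11.64, F_crit ≈ 3.354. Reject H₀.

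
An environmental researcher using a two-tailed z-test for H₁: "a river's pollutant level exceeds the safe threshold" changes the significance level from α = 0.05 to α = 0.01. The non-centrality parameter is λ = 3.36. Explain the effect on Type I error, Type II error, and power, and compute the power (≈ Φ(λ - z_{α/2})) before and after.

Decreasing α from 0.05 to 0.01:
• Type I error rate decreases (α is the Type I rate by definition).
• Critical value moves from z_{α/2} = 1.96 to 2.576, so power = Φ(λ - z_{α/2}) goes from Φ(3.36 - 1.96) = 0.919 to Φ(3.36 - 2.576) = 0.783.
• Type II error rate β = 1 - power therefore increases (0.081 → 0.217).
Appropriate when false positives are costly — here, shutting down a compliant factory unnecessarily.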